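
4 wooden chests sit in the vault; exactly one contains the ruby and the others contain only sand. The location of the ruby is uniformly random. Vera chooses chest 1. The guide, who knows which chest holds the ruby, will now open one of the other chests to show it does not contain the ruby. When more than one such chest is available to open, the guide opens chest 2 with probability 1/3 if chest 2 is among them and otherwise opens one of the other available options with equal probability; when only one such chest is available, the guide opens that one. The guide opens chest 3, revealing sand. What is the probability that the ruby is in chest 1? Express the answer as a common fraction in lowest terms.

2/9

Condition on the true location of the ruby.
If it is in chest 1 (prior 1/4): chest 2 is available but not opened; chest 3 gets probability (1 − 1/3)/2 = 1/3; weight (1/4)·(1/3) = 1/12.
If it is in chest 2 (prior 1/4): chest 2 holds the prize so is unavailable; the guide chooses uniformly among the 2 others, probability 1/2; weight (1/4)·(1/2) = 1/8.
If it is in chest 3 (prior 1/4): the guide opened chest 3, so this case is ruled out; weight (1/4)·0 = 0.
If it is in chest 4 (prior 1/4): chest 2 is available but not opened, probability 2/3; weight (1/4)·(2/3) = 1/6.
The weights sum to 3/8.
So P(the ruby in chest 1 | the guide opened chest 3) = (1/12) / (3/8) = 2/9.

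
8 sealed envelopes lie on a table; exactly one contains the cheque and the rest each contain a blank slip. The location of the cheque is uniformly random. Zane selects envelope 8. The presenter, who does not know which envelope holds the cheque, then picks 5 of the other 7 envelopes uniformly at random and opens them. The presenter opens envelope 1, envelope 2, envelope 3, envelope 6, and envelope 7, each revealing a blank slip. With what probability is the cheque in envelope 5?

Because the presenter chose which envelopes to open without knowing where the cheque is, the choice is independent of the prize location. Learning that none of the 5 opened envelopes holds the cheque simply rules out those 5 locations and leaves the remaining 3 envelopes still equally likely by symmetry.
So P(the cheque in envelope 5) = 1/3.

1/3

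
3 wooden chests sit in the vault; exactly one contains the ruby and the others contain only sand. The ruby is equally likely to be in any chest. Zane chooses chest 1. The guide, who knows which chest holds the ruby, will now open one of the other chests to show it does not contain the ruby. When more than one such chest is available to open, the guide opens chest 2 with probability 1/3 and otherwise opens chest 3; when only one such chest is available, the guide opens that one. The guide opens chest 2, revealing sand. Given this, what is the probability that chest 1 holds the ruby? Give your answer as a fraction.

Condition on the true location of the ruby.
If it is in chest 1 (prior 1/3): chest 2 is available, opened with probability 1/3; weight (1/3)·(1/3) = 1/9.
If it is in chest 2 (prior 1/3): the guide opened chest 2, so this case is ruled out; weight (1/3)·0 = 0.
If it is in chest 3 (prior 1/3): only chest 2 is available, probability 1; weight (1/3)·1 = 1/3.
The weights sum to 4/9.
So P(the ruby in chest 1 | the guide opened chest 2) = (1/9) / (4/9) = 1/4.

1/4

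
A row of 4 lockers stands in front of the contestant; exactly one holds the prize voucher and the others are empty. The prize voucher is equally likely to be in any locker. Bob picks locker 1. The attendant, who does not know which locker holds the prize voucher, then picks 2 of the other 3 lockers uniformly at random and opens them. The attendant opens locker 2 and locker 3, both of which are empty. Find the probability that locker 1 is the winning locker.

1/2

Because the attendant chose which lockers to open without knowing where the prize voucher is, the choice is independent of the prize location. Learning that none of the 2 opened lockers holds the prize voucher simply rules out those 2 locations and leaves the remaining 2 lockers still equally likely by symmetry.
So P(the prize voucher in locker 1) = 1/2.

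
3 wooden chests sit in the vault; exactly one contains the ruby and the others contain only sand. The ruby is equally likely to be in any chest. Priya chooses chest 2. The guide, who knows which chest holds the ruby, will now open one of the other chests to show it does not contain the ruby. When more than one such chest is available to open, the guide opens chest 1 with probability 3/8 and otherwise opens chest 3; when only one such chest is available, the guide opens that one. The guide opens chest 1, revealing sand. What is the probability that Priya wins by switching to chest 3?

Consider each possible location of the ruby in turn.
If it is in chest 1 (prior 1/3): the guide opened chest 1, so this case is ruled out; weight (1/3)·0 = 0.
If it is in chest 2 (prior 1/3): chest 1 is available, opened with probability 3/8; weight (1/3)·(3/8) = 1/8.
If it is in chest 3 (prior 1/3): only chest 1 is available, probability 1; weight (1/3)·1 = 1/3.
The weights sum to 11/24.
So P(the ruby in chest 3 | the guide opened chest 1) = (1/3) / (11/24) = 8/11.

8/11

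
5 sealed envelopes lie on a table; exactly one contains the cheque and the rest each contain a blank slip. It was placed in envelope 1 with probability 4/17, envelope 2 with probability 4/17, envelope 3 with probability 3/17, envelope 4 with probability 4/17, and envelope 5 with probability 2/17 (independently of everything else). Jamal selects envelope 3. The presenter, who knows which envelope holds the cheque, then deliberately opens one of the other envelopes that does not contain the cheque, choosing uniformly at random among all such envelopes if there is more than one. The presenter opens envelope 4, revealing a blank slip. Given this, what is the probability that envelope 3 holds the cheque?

9/49

Consider each possible location of the cheque in turn.
If it is in either of envelopes 1 and 2 (prior 4/17 each): the presenter has 3 equally likely choices, so probability 1/3; weight (4/17)·(1/3) = 4/51 each.
If it is in envelope 3 (prior 3/17): the presenter has 4 equally likely choices, so probability 1/4; weight (3/17)·(1/4) = 3/68.
If it is in envelope 4 (prior 4/17): the presenter opened envelope 4, so this case is ruled out; weight (4/17)·0 = 0.
If it is in envelope 5 (prior 2/17): the presenter has 3 equally likely choices, so probability 1/3; weight (2/17)·(1/3) = 2/51.
The weights sum to 49/204.
So P(the cheque in envelope 3 | the presenter opened envelope 4) = (3/68) / (49/204) = 9/49.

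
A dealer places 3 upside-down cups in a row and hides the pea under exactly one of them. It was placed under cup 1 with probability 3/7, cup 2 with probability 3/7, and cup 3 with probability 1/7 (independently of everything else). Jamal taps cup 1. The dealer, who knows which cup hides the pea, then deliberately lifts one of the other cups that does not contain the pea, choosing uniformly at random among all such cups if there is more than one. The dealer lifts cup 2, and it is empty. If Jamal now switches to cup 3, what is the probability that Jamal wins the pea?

2/5

Apply Bayes' rule, conditioning on where the pea actually is.
If it is under cup 1 (prior 3/7): the dealer has 2 equally likely choices, so probability 1/2; weight (3/7)·(1/2) = 3/14.
If it is under cup 2 (prior 3/7): the dealer opened cup 2, so this case is ruled out; weight (3/7)·0 = 0.
If it is under cup 3 (prior 1/7): the dealer has no choice, probability 1; weight (1/7)·1 = 1/7.
The weights sum to 5/14.
So P(the pea under cup 3 | the dealer opened cup 2) = (1/7) / (5/14) = 2/5.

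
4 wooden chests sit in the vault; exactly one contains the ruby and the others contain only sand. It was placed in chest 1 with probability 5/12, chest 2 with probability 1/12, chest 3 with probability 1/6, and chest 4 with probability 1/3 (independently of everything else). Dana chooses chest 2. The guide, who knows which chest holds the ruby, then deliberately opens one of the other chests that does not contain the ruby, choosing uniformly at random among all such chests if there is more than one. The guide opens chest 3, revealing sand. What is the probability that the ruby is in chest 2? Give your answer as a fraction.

2/29

Apply Bayes' rule, conditioning on where the ruby actually is.
If it is in chest 1 (prior 5/12): the guide has 2 equally likely choices, so probability 1/2; weight (5/12)·(1/2) = 5/24.
If it is in chest 2 (prior 1/12): the guide has 3 equally likely choices, so probability 1/3; weight (1/12)·(1/3) = 1/36.
If it is in chest 3 (prior 1/6): the guide opened chest 3, so this case is ruled out; weight (1/6)·0 = 0.
If it is in chest 4 (prior 1/3): the guide has 2 equally likely choices, so probability 1/2; weight (1/3)·(1/2) = 1/6.
The weights sum to 29/72.
So P(the ruby in chest 2 | the guide opened chest 3) = (1/36) / (29/72) = 2/29.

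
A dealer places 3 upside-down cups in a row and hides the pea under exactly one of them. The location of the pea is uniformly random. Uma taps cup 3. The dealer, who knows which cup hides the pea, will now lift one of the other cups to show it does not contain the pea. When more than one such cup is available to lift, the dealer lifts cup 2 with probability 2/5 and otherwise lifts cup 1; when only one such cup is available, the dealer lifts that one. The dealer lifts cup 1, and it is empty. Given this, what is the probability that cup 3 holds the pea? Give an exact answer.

Consider each possible location of the pea in turn.
If it is under cup 1 (prior 1/3): the dealer opened cup 1, so this case is ruled out; weight (1/3)·0 = 0.
If it is under cup 2 (prior 1/3): only cup 1 is available, probability 1; weight (1/3)·1 = 1/3.
If it is under cup 3 (prior 1/3): cup 2 is available but not opened, probability 3/5; weight (1/3)·(3/5) = 1/5.
The weights sum to 8/15.
So P(the pea under cup 3 | the dealer opened cup 1) = (1/5) / (8/15) = 3/8.

3/8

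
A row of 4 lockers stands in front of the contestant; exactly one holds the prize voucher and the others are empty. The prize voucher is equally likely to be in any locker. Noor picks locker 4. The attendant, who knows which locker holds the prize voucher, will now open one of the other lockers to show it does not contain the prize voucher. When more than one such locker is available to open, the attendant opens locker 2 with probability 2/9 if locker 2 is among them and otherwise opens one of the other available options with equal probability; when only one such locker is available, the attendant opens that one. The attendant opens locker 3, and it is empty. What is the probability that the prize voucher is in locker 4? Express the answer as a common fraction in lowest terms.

7/30

Consider each possible location of the prize voucher in turn.
If it is in locker 1 (prior 1/4): locker 2 is available but not opened, probability 7/9; weight (1/4)·(7/9) = 7/36.
If it is in locker 2 (prior 1/4): locker 2 holds the prize so is unavailable; the attendant chooses uniformly among the 2 others, probability 1/2; weight (1/4)·(1/2) = 1/8.
If it is in locker 3 (prior 1/4): the attendant opened locker 3, so this case is ruled out; weight (1/4)·0 = 0.
If it is in locker 4 (prior 1/4): locker 2 is available but not opened; locker 3 gets probability (1 − 2/9)/2 = 7/18; weight (1/4)·(7/18) = 7/72.
The weights sum to 5/12.
So P(the prize voucher in locker 4 | the attendant opened locker 3) = (7/72) / (5/12) = 7/30.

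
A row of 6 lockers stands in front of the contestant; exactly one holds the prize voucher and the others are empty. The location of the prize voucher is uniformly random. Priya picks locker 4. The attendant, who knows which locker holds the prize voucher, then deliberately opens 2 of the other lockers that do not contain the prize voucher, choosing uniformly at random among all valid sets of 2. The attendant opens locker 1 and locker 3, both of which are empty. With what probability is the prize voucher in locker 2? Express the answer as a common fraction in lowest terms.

5/18

Apply Bayes' rule, conditioning on where the prize voucher actually is.
If it is in either of lockers 1 and 3 (prior 1/6 each): that locker was opened and seen not to hold the prize — ruled out; weight (1/6)·0 = 0 each.
If it is in any of lockers 2, 5, and 6 (prior 1/6 each): the attendant has 6 equally likely choices, so probability 1/6; weight (1/6)·(1/6) = 1/36 each.
If it is in locker 4 (prior 1/6): the attendant has 10 equally likely choices, so probability 1/10; weight (1/6)·(1/10) = 1/60.
The weights sum to 1/10.
So P(the prize voucher in locker 2 | the attendant opened locker 1 and locker 3) = (1/36) / (1/10) = 5/18.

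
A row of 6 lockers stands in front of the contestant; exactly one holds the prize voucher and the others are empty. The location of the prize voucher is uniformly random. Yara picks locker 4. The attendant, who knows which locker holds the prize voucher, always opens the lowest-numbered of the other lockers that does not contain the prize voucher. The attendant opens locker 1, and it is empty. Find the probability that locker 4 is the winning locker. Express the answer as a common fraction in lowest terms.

1/5

Condition on the true location of the prize voucher.
If it is in locker 1 (prior 1/6): the attendant opened locker 1, so this case is ruled out; weight (1/6)·0 = 0.
If it is in any of lockers 2, 3, 4, 5, and 6 (prior 1/6 each): locker 1 is the lowest-numbered option available, probability 1; weight (1/6)·1 = 1/6 each.
The weights sum to 5/6.
So P(the prize voucher in locker 4 | the attendant opened locker 1) = (1/6) / (5/6) = 1/5.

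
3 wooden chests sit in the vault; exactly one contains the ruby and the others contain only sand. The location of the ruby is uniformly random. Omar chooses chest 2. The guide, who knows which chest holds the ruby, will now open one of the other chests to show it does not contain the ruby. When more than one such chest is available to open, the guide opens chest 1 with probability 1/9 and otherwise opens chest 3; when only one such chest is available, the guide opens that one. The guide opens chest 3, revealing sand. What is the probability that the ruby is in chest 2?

Condition on the true location of the ruby.
If it is in chest 1 (prior 1/3): only chest 3 is available, probability 1; weight (1/3)·1 = 1/3.
If it is in chest 2 (prior 1/3): chest 1 is available but not opened, probability 8/9; weight (1/3)·(8/9) = 8/27.
If it is in chest 3 (prior 1/3): the guide opened chest 3, so this case is ruled out; weight (1/3)·0 = 0.
The weights sum to 17/27.
So P(the ruby in chest 2 | the guide opened chest 3) = (8/27) / (17/27) = 8/17.

8/17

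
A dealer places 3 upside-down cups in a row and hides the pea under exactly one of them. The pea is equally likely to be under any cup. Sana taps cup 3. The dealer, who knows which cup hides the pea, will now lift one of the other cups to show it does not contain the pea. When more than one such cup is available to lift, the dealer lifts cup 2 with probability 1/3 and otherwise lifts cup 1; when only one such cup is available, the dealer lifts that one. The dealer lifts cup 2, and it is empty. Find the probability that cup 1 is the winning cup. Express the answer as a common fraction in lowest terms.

3/4

Consider each possible location of the pea in turn.
If it is under cup 1 (prior 1/3): only cup 2 is available, probability 1; weight (1/3)·1 = 1/3.
If it is under cup 2 (prior 1/3): the dealer opened cup 2, so this case is ruled out; weight (1/3)·0 = 0.
If it is under cup 3 (prior 1/3): cup 2 is available, opened with probability 1/3; weight (1/3)·(1/3) = 1/9.
The weights sum to 4/9.
So P(the pea under cup 1 | the dealer opened cup 2) = (1/3) / (4/9) = 3/4.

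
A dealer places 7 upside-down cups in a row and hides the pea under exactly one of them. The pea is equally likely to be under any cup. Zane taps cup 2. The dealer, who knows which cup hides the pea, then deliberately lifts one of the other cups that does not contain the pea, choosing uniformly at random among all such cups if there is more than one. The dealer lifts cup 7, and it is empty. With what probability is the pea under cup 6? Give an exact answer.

Apply Bayes' rule, conditioning on where the pea actually is.
If it is under any of cups 1, 3, 4, 5, and 6 (prior 1/7 each): the dealer has 5 equally likely choices, so probability 1/5; weight (1/7)·(1/5) = 1/35 each.
If it is under cup 2 (prior 1/7): the dealer has 6 equally likely choices, so probability 1/6; weight (1/7)·(1/6) = 1/42.
If it is under cup 7 (prior 1/7): the dealer opened cup 7, so this case is ruled out; weight (1/7)·0 = 0.
The weights sum to 1/6.
So P(the pea under cup 6 | the dealer opened cup 7) = (1/35) / (1/6) = 6/35.

6/35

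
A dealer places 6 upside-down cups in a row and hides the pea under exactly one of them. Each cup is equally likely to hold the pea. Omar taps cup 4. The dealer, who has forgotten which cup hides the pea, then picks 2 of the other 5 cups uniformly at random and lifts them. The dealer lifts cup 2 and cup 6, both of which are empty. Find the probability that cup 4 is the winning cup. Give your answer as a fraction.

1/4

Consider each possible location of the pea in turn.
If it is under any of cups 1, 3, 4, and 5 (prior 1/6 each): the dealer picks exactly this set with probability 1/10 regardless, and none is the prize; weight (1/6)·(1/10) = 1/60 each.
If it is under either of cups 2 and 6 (prior 1/6 each): that cup was opened and seen not to hold the prize — ruled out; weight (1/6)·0 = 0 each.
The weights sum to 1/15.
So P(the pea under cup 4 | the dealer opened cup 2 and cup 6) = (1/60) / (1/15) = 1/4.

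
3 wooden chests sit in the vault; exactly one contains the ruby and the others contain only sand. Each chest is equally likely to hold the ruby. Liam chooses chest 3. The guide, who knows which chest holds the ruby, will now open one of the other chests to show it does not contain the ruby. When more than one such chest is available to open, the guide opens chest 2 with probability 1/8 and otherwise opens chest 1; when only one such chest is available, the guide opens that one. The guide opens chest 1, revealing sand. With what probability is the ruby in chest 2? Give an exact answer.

8/15

Consider each possible location of the ruby in turn.
If it is in chest 1 (prior 1/3): the guide opened chest 1, so this case is ruled out; weight (1/3)·0 = 0.
If it is in chest 2 (prior 1/3): only chest 1 is available, probability 1; weight (1/3)·1 = 1/3.
If it is in chest 3 (prior 1/3): chest 2 is available but not opened, probability 7/8; weight (1/3)·(7/8) = 7/24.
The weights sum to 5/8.
So P(the ruby in chest 2 | the guide opened chest 1) = (1/3) / (5/8) = 8/15.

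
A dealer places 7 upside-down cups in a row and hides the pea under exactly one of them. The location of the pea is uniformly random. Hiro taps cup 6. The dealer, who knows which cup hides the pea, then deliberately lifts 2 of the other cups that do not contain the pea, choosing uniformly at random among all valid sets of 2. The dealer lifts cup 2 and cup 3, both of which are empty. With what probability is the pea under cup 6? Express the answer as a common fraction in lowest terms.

Apply Bayes' rule, conditioning on where the pea actually is.
If it is under any of cups 1, 4, 5, and 7 (prior 1/7 each): the dealer has 10 equally likely choices, so probability 1/10; weight (1/7)·(1/10) = 1/70 each.
If it is under either of cups 2 and 3 (prior 1/7 each): that cup was opened and seen not to hold the prize — ruled out; weight (1/7)·0 = 0 each.
If it is under cup 6 (prior 1/7): the dealer has 15 equally likely choices, so probability 1/15; weight (1/7)·(1/15) = 1/105.
The weights sum to 1/15.
So P(the pea under cup 6 | the dealer opened cup 2 and cup 3) = (1/105) / (1/15) = 1/7.

1/7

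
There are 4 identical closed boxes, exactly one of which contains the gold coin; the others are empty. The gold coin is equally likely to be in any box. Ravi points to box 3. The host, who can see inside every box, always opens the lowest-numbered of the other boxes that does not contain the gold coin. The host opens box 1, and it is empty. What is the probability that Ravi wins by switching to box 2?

1/3

Apply Bayes' rule, conditioning on where the gold coin actually is.
If it is in box 1 (prior 1/4): the host opened box 1, so this case is ruled out; weight (1/4)·0 = 0.
If it is in any of boxes 2, 3, and 4 (prior 1/4 each): box 1 is the lowest-numbered option available, probability 1; weight (1/4)·1 = 1/4 each.
The weights sum to 3/4.
So P(the gold coin in box 2 | the host opened box 1) = (1/4) / (3/4) = 1/3.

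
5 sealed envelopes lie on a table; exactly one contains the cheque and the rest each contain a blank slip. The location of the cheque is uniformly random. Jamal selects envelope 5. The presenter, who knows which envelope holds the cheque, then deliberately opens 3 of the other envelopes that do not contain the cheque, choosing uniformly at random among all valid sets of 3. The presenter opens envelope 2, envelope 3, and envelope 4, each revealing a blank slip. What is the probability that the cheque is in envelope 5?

Condition on the true location of the cheque.
If it is in envelope 1 (prior 1/5): the presenter has no choice, probability 1; weight (1/5)·1 = 1/5.
If it is in any of envelopes 2, 3, and 4 (prior 1/5 each): that envelope was opened and seen not to hold the prize — ruled out; weight (1/5)·0 = 0 each.
If it is in envelope 5 (prior 1/5): the presenter has 4 equally likely choices, so probability 1/4; weight (1/5)·(1/4) = 1/20.
The weights sum to 1/4.
So P(the cheque in envelope 5 | the presenter opened envelope 2, envelope 3, and envelope 4) = (1/20) / (1/4) = 1/5.

1/5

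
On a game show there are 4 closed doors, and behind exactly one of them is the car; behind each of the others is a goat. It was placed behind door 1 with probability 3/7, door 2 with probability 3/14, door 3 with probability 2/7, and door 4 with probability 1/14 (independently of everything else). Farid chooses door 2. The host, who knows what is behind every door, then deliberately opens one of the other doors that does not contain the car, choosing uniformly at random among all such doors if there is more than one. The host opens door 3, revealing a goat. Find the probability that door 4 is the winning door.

1/9

Condition on the true location of the car.
If it is behind door 1 (prior 3/7): the host has 2 equally likely choices, so probability 1/2; weight (3/7)·(1/2) = 3/14.
If it is behind door 2 (prior 3/14): the host has 3 equally likely choices, so probability 1/3; weight (3/14)·(1/3) = 1/14.
If it is behind door 3 (prior 2/7): the host opened door 3, so this case is ruled out; weight (2/7)·0 = 0.
If it is behind door 4 (prior 1/14): the host has 2 equally likely choices, so probability 1/2; weight (1/14)·(1/2) = 1/28.
The weights sum to 9/28.
So P(the car behind door 4 | the host opened door 3) = (1/28) / (9/28) = 1/9.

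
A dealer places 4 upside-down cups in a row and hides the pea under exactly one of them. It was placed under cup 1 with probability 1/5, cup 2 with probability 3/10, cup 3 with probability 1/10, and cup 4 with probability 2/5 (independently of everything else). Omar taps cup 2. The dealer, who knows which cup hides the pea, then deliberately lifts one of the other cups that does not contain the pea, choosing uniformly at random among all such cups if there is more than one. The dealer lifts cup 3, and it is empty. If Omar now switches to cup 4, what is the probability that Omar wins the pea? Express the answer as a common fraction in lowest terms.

Condition on the true location of the pea.
If it is under cup 1 (prior 1/5): the dealer has 2 equally likely choices, so probability 1/2; weight (1/5)·(1/2) = 1/10.
If it is under cup 2 (prior 3/10): the dealer has 3 equally likely choices, so probability 1/3; weight (3/10)·(1/3) = 1/10.
If it is under cup 3 (prior 1/10): the dealer opened cup 3, so this case is ruled out; weight (1/10)·0 = 0.
If it is under cup 4 (prior 2/5): the dealer has 2 equally likely choices, so probability 1/2; weight (2/5)·(1/2) = 1/5.
The weights sum to 2/5.
So P(the pea under cup 4 | the dealer opened cup 3) = (1/5) / (2/5) = 1/2.

1/2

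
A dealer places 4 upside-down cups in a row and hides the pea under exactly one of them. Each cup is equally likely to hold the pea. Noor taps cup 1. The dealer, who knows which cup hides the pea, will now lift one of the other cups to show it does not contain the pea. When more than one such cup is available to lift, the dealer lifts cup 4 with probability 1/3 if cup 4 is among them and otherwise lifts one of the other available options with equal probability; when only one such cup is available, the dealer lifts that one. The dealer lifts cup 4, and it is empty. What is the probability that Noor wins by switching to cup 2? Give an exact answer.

Condition on the true location of the pea.
If it is under any of cups 1, 2, and 3 (prior 1/4 each): cup 4 is available, opened with probability 1/3; weight (1/4)·(1/3) = 1/12 each.
If it is under cup 4 (prior 1/4): the dealer opened cup 4, so this case is ruled out; weight (1/4)·0 = 0.
The weights sum to 1/4.
So P(the pea under cup 2 | the dealer opened cup 4) = (1/12) / (1/4) = 1/3.

1/3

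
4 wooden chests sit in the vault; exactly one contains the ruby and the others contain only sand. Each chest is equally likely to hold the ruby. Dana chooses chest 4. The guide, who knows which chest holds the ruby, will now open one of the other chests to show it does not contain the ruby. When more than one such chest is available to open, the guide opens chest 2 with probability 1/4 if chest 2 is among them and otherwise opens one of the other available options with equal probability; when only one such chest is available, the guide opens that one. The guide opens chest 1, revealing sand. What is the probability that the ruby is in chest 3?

6/13

Condition on the true location of the ruby.
If it is in chest 1 (prior 1/4): the guide opened chest 1, so this case is ruled out; weight (1/4)·0 = 0.
If it is in chest 2 (prior 1/4): chest 2 holds the prize so is unavailable; the guide chooses uniformly among the 2 others, probability 1/2; weight (1/4)·(1/2) = 1/8.
If it is in chest 3 (prior 1/4): chest 2 is available but not opened, probability 3/4; weight (1/4)·(3/4) = 3/16.
If it is in chest 4 (prior 1/4): chest 2 is available but not opened; chest 1 gets probability (1 − 1/4)/2 = 3/8; weight (1/4)·(3/8) = 3/32.
The weights sum to 13/32.
So P(the ruby in chest 3 | the guide opened chest 1) = (3/16) / (13/32) = 6/13.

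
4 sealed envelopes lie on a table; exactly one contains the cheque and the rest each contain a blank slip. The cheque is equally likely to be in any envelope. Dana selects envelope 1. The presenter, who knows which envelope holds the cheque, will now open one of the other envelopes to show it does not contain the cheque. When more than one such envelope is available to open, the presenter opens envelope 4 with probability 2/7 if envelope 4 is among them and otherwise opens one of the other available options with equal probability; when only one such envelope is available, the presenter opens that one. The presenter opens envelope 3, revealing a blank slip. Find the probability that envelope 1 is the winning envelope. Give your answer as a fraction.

5/22

Apply Bayes' rule, conditioning on where the cheque actually is.
If it is in envelope 1 (prior 1/4): envelope 4 is available but not opened; envelope 3 gets probability (1 − 2/7)/2 = 5/14; weight (1/4)·(5/14) = 5/56.
If it is in envelope 2 (prior 1/4): envelope 4 is available but not opened, probability 5/7; weight (1/4)·(5/7) = 5/28.
If it is in envelope 3 (prior 1/4): the presenter opened envelope 3, so this case is ruled out; weight (1/4)·0 = 0.
If it is in envelope 4 (prior 1/4): envelope 4 holds the prize so is unavailable; the presenter chooses uniformly among the 2 others, probability 1/2; weight (1/4)·(1/2) = 1/8.
The weights sum to 11/28.
So P(the cheque in envelope 1 | the presenter opened envelope 3) = (5/56) / (11/28) = 5/22.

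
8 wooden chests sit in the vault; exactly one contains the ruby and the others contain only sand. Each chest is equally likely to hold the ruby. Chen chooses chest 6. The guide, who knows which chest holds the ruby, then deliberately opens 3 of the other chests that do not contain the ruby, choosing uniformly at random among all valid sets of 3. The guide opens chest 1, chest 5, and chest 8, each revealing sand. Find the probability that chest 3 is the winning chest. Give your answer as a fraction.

7/32

Apply Bayes' rule, conditioning on where the ruby actually is.
If it is in any of chests 1, 5, and 8 (prior 1/8 each): that chest was opened and seen not to hold the prize — ruled out; weight (1/8)·0 = 0 each.
If it is in any of chests 2, 3, 4, and 7 (prior 1/8 each): the guide has 20 equally likely choices, so probability 1/20; weight (1/8)·(1/20) = 1/160 each.
If it is in chest 6 (prior 1/8): the guide has 35 equally likely choices, so probability 1/35; weight (1/8)·(1/35) = 1/280.
The weights sum to 1/35.
So P(the ruby in chest 3 | the guide opened chest 1, chest 5, and chest 8) = (1/160) / (1/35) = 7/32.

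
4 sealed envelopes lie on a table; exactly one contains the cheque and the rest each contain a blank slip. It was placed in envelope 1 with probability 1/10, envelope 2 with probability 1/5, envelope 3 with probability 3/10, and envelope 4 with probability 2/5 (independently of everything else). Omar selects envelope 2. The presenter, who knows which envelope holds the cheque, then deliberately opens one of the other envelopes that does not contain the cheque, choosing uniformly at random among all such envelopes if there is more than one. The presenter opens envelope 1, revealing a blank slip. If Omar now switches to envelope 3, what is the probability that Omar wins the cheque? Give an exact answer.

9/25

Condition on the true location of the cheque.
If it is in envelope 1 (prior 1/10): the presenter opened envelope 1, so this case is ruled out; weight (1/10)·0 = 0.
If it is in envelope 2 (prior 1/5): the presenter has 3 equally likely choices, so probability 1/3; weight (1/5)·(1/3) = 1/15.
If it is in envelope 3 (prior 3/10): the presenter has 2 equally likely choices, so probability 1/2; weight (3/10)·(1/2) = 3/20.
If it is in envelope 4 (prior 2/5): the presenter has 2 equally likely choices, so probability 1/2; weight (2/5)·(1/2) = 1/5.
The weights sum to 5/12.
So P(the cheque in envelope 3 | the presenter opened envelope 1) = (3/20) / (5/12) = 9/25.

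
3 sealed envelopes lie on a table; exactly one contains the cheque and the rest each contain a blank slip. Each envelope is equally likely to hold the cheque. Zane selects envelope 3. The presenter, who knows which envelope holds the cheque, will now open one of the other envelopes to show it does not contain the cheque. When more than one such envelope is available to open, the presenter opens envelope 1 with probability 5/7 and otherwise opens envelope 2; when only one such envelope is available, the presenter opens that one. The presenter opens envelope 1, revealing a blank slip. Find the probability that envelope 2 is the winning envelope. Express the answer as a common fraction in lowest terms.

7/12

Apply Bayes' rule, conditioning on where the cheque actually is.
If it is in envelope 1 (prior 1/3): the presenter opened envelope 1, so this case is ruled out; weight (1/3)·0 = 0.
If it is in envelope 2 (prior 1/3): only envelope 1 is available, probability 1; weight (1/3)·1 = 1/3.
If it is in envelope 3 (prior 1/3): envelope 1 is available, opened with probability 5/7; weight (1/3)·(5/7) = 5/21.
The weights sum to 4/7.
So P(the cheque in envelope 2 | the presenter opened envelope 1) = (1/3) / (4/7) = 7/12.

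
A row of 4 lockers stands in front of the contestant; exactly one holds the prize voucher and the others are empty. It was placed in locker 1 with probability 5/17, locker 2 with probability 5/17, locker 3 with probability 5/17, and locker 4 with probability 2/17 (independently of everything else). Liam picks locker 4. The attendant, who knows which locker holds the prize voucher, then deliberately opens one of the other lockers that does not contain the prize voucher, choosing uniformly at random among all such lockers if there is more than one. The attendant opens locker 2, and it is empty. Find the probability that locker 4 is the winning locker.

2/17

Consider each possible location of the prize voucher in turn.
If it is in either of lockers 1 and 3 (prior 5/17 each): the attendant has 2 equally likely choices, so probability 1/2; weight (5/17)·(1/2) = 5/34 each.
If it is in locker 2 (prior 5/17): the attendant opened locker 2, so this case is ruled out; weight (5/17)·0 = 0.
If it is in locker 4 (prior 2/17): the attendant has 3 equally likely choices, so probability 1/3; weight (2/17)·(1/3) = 2/51.
The weights sum to 1/3.
So P(the prize voucher in locker 4 | the attendant opened locker 2) = (2/51) / (1/3) = 2/17.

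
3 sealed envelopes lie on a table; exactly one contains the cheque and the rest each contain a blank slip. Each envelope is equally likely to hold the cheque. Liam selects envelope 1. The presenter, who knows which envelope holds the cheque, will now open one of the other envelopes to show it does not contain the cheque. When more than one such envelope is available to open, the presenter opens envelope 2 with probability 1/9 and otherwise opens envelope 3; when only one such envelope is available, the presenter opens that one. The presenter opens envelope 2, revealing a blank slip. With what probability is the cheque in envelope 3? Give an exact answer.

Consider each possible location of the cheque in turn.
If it is in envelope 1 (prior 1/3): envelope 2 is available, opened with probability 1/9; weight (1/3)·(1/9) = 1/27.
If it is in envelope 2 (prior 1/3): the presenter opened envelope 2, so this case is ruled out; weight (1/3)·0 = 0.
If it is in envelope 3 (prior 1/3): only envelope 2 is available, probability 1; weight (1/3)·1 = 1/3.
The weights sum to 10/27.
So P(the cheque in envelope 3 | the presenter opened envelope 2) = (1/3) / (10/27) = 9/10.

9/10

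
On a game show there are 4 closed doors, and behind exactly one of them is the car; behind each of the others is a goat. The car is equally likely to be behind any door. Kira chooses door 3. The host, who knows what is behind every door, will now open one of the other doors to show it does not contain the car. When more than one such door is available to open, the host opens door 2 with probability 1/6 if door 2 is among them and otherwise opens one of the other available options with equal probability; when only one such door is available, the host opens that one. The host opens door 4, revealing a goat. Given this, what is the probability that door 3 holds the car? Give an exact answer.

5/21

Condition on the true location of the car.
If it is behind door 1 (prior 1/4): door 2 is available but not opened, probability 5/6; weight (1/4)·(5/6) = 5/24.
If it is behind door 2 (prior 1/4): door 2 holds the prize so is unavailable; the host chooses uniformly among the 2 others, probability 1/2; weight (1/4)·(1/2) = 1/8.
If it is behind door 3 (prior 1/4): door 2 is available but not opened; door 4 gets probability (1 − 1/6)/2 = 5/12; weight (1/4)·(5/12) = 5/48.
If it is behind door 4 (prior 1/4): the host opened door 4, so this case is ruled out; weight (1/4)·0 = 0.
The weights sum to 7/16.
So P(the car behind door 3 | the host opened door 4) = (5/48) / (7/16) = 5/21.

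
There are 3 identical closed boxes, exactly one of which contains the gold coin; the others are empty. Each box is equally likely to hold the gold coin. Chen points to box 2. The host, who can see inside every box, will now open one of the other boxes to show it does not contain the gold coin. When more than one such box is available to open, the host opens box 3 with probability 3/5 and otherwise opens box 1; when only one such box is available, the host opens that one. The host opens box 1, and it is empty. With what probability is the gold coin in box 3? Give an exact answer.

Apply Bayes' rule, conditioning on where the gold coin actually is.
If it is in box 1 (prior 1/3): the host opened box 1, so this case is ruled out; weight (1/3)·0 = 0.
If it is in box 2 (prior 1/3): box 3 is available but not opened, probability 2/5; weight (1/3)·(2/5) = 2/15.
If it is in box 3 (prior 1/3): only box 1 is available, probability 1; weight (1/3)·1 = 1/3.
The weights sum to 7/15.
So P(the gold coin in box 3 | the host opened box 1) = (1/3) / (7/15) = 5/7.

5/7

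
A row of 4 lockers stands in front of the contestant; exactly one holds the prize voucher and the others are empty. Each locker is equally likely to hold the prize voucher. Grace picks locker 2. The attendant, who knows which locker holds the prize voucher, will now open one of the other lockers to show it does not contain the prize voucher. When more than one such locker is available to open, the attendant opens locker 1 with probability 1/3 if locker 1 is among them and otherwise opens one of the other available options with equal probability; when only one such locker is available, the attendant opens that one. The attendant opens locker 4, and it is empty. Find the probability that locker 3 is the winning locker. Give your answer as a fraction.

Consider each possible location of the prize voucher in turn.
If it is in locker 1 (prior 1/4): locker 1 holds the prize so is unavailable; the attendant chooses uniformly among the 2 others, probability 1/2; weight (1/4)·(1/2) = 1/8.
If it is in locker 2 (prior 1/4): locker 1 is available but not opened; locker 4 gets probability (1 − 1/3)/2 = 1/3; weight (1/4)·(1/3) = 1/12.
If it is in locker 3 (prior 1/4): locker 1 is available but not opened, probability 2/3; weight (1/4)·(2/3) = 1/6.
If it is in locker 4 (prior 1/4): the attendant opened locker 4, so this case is ruled out; weight (1/4)·0 = 0.
The weights sum to 3/8.
So P(the prize voucher in locker 3 | the attendant opened locker 4) = (1/6) / (3/8) = 4/9.

4/9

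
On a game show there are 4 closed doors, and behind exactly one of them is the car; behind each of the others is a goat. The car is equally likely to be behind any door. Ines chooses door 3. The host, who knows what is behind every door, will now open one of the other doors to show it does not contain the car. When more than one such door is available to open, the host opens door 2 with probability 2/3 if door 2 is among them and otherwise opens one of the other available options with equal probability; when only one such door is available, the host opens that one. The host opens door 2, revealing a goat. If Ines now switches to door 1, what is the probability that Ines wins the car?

Consider each possible location of the car in turn.
If it is behind any of doors 1, 3, and 4 (prior 1/4 each): door 2 is available, opened with probability 2/3; weight (1/4)·(2/3) = 1/6 each.
If it is behind door 2 (prior 1/4): the host opened door 2, so this case is ruled out; weight (1/4)·0 = 0.
The weights sum to 1/2.
So P(the car behind door 1 | the host opened door 2) = (1/6) / (1/2) = 1/3.

1/3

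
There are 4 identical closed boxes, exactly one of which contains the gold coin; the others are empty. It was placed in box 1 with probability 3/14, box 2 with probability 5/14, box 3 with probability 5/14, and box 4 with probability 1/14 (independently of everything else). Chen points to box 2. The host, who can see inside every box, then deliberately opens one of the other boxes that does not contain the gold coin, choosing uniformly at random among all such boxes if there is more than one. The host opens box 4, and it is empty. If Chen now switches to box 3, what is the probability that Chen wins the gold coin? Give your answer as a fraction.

Apply Bayes' rule, conditioning on where the gold coin actually is.
If it is in box 1 (prior 3/14): the host has 2 equally likely choices, so probability 1/2; weight (3/14)·(1/2) = 3/28.
If it is in box 2 (prior 5/14): the host has 3 equally likely choices, so probability 1/3; weight (5/14)·(1/3) = 5/42.
If it is in box 3 (prior 5/14): the host has 2 equally likely choices, so probability 1/2; weight (5/14)·(1/2) = 5/28.
If it is in box 4 (prior 1/14): the host opened box 4, so this case is ruled out; weight (1/14)·0 = 0.
The weights sum to 17/42.
So P(the gold coin in box 3 | the host opened box 4) = (5/28) / (17/42) = 15/34.

15/34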